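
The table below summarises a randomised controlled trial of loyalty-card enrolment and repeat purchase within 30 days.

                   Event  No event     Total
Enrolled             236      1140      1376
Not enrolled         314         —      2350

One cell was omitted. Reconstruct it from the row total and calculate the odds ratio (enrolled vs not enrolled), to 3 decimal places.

The missing cell is in the unexposed row: 2350 − 314 = 2036.
So a = 236, b = 1140, c = 314, d = 2036.
OR = (a·d)/(b·c) = (236 × 2036) / (1140 × 314) = 480496 / 357960 = 1.34232

1.342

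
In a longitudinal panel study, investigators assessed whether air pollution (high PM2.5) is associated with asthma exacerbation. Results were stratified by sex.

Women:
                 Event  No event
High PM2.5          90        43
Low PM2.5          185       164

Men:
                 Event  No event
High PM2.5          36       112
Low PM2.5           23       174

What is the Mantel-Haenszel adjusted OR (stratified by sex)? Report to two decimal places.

OR_MH = Σ(aᵢdᵢ/nᵢ) / Σ(bᵢcᵢ/nᵢ), where nᵢ is the stratum total.
Stratum 1 (Women): n = 482; a·d/n = 90·164/482 = 30.6224; b·c/n = 43·185/482 = 16.5041
Stratum 2 (Men): n = 345; a·d/n = 36·174/345 = 18.1565; b·c/n = 112·23/345 = 7.4667
OR_MH = (30.6224 + 18.1565) / (16.5041 + 7.4667) = 48.7789 / 23.9708 = 2.03493

2.03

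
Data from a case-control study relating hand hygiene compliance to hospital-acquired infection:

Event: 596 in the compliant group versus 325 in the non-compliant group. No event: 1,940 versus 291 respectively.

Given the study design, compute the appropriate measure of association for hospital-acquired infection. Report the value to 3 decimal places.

0.275

From the description: a = 596, b = 1940, c = 325, d = 291.
This is a case-control study: participants were sampled on outcome status, so risks in the source population cannot be estimated directly — relative risk is not valid here. The odds ratio is the appropriate measure.
OR = (a·d)/(b·c) = (596 × 291) / (1940 × 325) = 173436 / 630500 = 0.27508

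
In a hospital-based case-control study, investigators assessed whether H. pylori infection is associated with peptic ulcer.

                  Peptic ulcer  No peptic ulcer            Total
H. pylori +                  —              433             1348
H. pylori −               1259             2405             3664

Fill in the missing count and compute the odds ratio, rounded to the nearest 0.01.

4.04

The missing cell is in the exposed row: 1348 − 433 = 915.
So a = 915, b = 433, c = 1259, d = 2405.
OR = (a·d)/(b·c) = (915 × 2405) / (433 × 1259) = 2200575 / 545147 = 4.03666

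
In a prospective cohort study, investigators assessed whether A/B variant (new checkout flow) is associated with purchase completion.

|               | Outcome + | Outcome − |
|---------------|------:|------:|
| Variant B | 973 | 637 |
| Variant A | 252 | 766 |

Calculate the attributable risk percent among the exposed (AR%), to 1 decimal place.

Cells: a = 973, b = 637, c = 252, d = 766.
Risk in exposed = 973/1610 = 0.60435; risk in unexposed = 252/1018 = 0.24754.
RR = 0.60435/0.24754 = 2.44137
AR% = (RR − 1)/RR × 100 = (2.44137 − 1)/2.44137 × 100 = 59.0394%

59.0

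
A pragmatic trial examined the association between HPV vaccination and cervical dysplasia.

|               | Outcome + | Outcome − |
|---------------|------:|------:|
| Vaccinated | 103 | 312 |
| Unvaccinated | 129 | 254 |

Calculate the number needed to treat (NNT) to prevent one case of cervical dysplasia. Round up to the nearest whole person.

12

Risk in treated group = 103/415 = 0.24819; risk in control = 129/383 = 0.33681.
Absolute risk reduction = 0.33681 − 0.24819 = 0.08862
NNT = 1 / ARR = 1 / 0.08862 = 11.284 → round up → 12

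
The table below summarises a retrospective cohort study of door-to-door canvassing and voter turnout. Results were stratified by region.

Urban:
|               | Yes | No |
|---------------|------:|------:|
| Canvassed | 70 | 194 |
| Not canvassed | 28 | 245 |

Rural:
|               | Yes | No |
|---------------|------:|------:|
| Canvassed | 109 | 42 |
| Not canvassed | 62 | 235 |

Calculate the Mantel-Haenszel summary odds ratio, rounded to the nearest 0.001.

5.595

OR_MH = Σ(aᵢdᵢ/nᵢ) / Σ(bᵢcᵢ/nᵢ), where nᵢ is the stratum total.
Stratum 1 (Urban): n = 537; a·d/n = 70·245/537 = 31.9367; b·c/n = 194·28/537 = 10.1155
Stratum 2 (Rural): n = 448; a·d/n = 109·235/448 = 57.1763; b·c/n = 42·62/448 = 5.8125
OR_MH = (31.9367 + 57.1763) / (10.1155 + 5.8125) = 89.1130 / 15.9280 = 5.59476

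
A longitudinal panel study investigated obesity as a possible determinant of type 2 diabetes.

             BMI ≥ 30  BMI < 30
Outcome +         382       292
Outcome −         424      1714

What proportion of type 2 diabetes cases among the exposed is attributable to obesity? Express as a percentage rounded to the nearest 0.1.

Reading the table with exposure as columns: a = 382 (BMI ≥ 30, case), b = 424 (BMI ≥ 30, non-case), c = 292 (BMI < 30, case), d = 1714.
Risk in exposed = 382/806 = 0.47395; risk in unexposed = 292/2006 = 0.14556.
RR = 0.47395/0.14556 = 3.25594
AR% = (RR − 1)/RR × 100 = (3.25594 − 1)/3.25594 × 100 = 69.2869%

69.3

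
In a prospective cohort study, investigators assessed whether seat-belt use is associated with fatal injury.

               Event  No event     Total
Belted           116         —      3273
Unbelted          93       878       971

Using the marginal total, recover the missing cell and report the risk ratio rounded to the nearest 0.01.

The missing cell is in the exposed row: 3273 − 116 = 3157.
So a = 116, b = 3157, c = 93, d = 878.
RR = [a/(a+b)] / [c/(c+d)] = (116/3273) / (93/971) = 0.03544/0.09578 = 0.37004

0.37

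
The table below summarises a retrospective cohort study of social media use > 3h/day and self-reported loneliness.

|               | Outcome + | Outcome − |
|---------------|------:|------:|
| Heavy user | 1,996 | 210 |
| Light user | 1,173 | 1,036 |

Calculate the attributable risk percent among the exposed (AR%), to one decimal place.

Cells: a = 1996, b = 210, c = 1173, d = 1036.
Risk in exposed = 1996/2206 = 0.90481; risk in unexposed = 1173/2209 = 0.53101.
RR = 0.90481/0.53101 = 1.70393
AR% = (RR − 1)/RR × 100 = (1.70393 − 1)/1.70393 × 100 = 41.3123%

41.3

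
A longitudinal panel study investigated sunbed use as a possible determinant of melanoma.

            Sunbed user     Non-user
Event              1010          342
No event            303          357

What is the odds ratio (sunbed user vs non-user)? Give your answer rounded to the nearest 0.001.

Reading the table with exposure as columns: a = 1010 (Sunbed user, case), b = 303 (Sunbed user, non-case), c = 342 (Non-user, case), d = 357.
OR = (a·d)/(b·c) = (1010 × 357) / (303 × 342) = 360570 / 103626 = 3.47953
The odds of melanoma are about 3.48 times as high in the sunbed user group.

3.480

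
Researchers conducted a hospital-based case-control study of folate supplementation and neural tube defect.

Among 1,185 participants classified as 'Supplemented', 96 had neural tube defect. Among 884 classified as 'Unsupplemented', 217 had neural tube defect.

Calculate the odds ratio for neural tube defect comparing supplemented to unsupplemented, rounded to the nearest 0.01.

0.27

From the description: a = 96, b = 1089, c = 217, d = 667.
OR = (a·d)/(b·c) = (96 × 667) / (1089 × 217) = 64032 / 236313 = 0.27096
Exposure is associated with lower odds of neural tube defect (OR = 0.27 < 1).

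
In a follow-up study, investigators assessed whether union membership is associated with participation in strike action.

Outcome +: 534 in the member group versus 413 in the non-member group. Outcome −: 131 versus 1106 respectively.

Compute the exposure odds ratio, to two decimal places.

10.92

From the description: a = 534, b = 131, c = 413, d = 1106.
OR = (a·d)/(b·c) = (534 × 1106) / (131 × 413) = 590604 / 54103 = 10.91629
The odds of participation in strike action are about 10.92 times as high in the member group.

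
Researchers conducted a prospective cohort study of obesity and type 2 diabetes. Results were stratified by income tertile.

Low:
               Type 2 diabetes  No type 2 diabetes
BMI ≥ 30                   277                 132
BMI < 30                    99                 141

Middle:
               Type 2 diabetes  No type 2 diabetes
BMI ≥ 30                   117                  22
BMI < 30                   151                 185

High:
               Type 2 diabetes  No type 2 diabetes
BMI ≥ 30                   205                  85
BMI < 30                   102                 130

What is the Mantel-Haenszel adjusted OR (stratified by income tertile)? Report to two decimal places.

OR_MH = Σ(aᵢdᵢ/nᵢ) / Σ(bᵢcᵢ/nᵢ), where nᵢ is the stratum total.
Stratum 1 (Low): n = 649; a·d/n = 277·141/649 = 60.1803; b·c/n = 132·99/649 = 20.1356
Stratum 2 (Middle): n = 475; a·d/n = 117·185/475 = 45.5684; b·c/n = 22·151/475 = 6.9937
Stratum 3 (High): n = 522; a·d/n = 205·130/522 = 51.0536; b·c/n = 85·102/522 = 16.6092
OR_MH = (60.1803 + 45.5684 + 51.0536) / (20.1356 + 6.9937 + 16.6092) = 156.8023 / 43.7385 = 3.58500

3.58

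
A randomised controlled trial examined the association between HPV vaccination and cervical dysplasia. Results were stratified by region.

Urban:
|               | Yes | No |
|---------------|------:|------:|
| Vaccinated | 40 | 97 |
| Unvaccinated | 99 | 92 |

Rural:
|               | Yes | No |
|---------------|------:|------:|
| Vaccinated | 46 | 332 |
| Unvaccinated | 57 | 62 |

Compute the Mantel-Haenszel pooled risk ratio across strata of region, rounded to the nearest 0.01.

RR_MH = Σ(aᵢ·n₀ᵢ/nᵢ) / Σ(cᵢ·n₁ᵢ/nᵢ), with n₁ᵢ = aᵢ+bᵢ (exposed), n₀ᵢ = cᵢ+dᵢ (unexposed), nᵢ = n₁ᵢ+n₀ᵢ.
Stratum 1 (Urban): n₁ = 137, n₀ = 191, n = 328; a·n₀/n = 40·191/328 = 23.2927; c·n₁/n = 99·137/328 = 41.3506
Stratum 2 (Rural): n₁ = 378, n₀ = 119, n = 497; a·n₀/n = 46·119/497 = 11.0141; c·n₁/n = 57·378/497 = 43.3521
RR_MH = (23.2927 + 11.0141) / (41.3506 + 43.3521) = 34.3068 / 84.7027 = 0.40503

0.41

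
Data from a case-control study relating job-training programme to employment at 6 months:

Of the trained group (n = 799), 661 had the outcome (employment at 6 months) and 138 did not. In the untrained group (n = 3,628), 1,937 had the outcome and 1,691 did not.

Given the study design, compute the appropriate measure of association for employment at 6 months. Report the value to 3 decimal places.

From the description: a = 661, b = 138, c = 1937, d = 1691.
This is a case-control study: participants were sampled on outcome status, so risks in the source population cannot be estimated directly — relative risk is not valid here. The odds ratio is the appropriate measure.
OR = (a·d)/(b·c) = (661 × 1691) / (138 × 1937) = 1117751 / 267306 = 4.18154

4.182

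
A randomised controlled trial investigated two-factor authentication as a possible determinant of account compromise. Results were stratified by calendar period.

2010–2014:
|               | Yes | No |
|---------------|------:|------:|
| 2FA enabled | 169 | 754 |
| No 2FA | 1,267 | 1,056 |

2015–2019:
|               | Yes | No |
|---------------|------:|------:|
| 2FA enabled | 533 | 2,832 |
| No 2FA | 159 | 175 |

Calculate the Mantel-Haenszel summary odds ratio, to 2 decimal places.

OR_MH = Σ(aᵢdᵢ/nᵢ) / Σ(bᵢcᵢ/nᵢ), where nᵢ is the stratum total.
Stratum 1 (2010–2014): n = 3246; a·d/n = 169·1056/3246 = 54.9797; b·c/n = 754·1267/3246 = 294.3062
Stratum 2 (2015–2019): n = 3699; a·d/n = 533·175/3699 = 25.2163; b·c/n = 2832·159/3699 = 121.7324
OR_MH = (54.9797 + 25.2163) / (294.3062 + 121.7324) = 80.1959 / 416.0386 = 0.19276

0.19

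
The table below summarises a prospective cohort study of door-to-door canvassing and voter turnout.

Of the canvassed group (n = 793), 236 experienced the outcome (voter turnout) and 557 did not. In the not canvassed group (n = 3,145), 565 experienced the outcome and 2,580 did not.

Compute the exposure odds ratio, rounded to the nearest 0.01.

1.93

From the description: a = 236, b = 557, c = 565, d = 2580.
OR = (a·d)/(b·c) = (236 × 2580) / (557 × 565) = 608880 / 314705 = 1.93476
The odds of voter turnout are about 1.93 times as high in the canvassed group.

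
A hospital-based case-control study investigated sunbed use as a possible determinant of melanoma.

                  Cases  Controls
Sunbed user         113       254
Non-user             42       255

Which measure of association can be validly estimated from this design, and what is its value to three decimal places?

2.701

Cells: a = 113, b = 254, c = 42, d = 255.
This is a hospital-based case-control study: participants were sampled on outcome status, so risks in the source population cannot be estimated directly — relative risk is not valid here. The odds ratio is the appropriate measure.
OR = (a·d)/(b·c) = (113 × 255) / (254 × 42) = 28815 / 10668 = 2.70107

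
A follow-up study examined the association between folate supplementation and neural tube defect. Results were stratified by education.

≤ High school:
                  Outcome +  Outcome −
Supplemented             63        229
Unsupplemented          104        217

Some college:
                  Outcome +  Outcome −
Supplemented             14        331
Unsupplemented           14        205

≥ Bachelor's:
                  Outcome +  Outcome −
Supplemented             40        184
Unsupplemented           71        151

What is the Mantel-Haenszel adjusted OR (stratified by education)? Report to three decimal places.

0.536

OR_MH = Σ(aᵢdᵢ/nᵢ) / Σ(bᵢcᵢ/nᵢ), where nᵢ is the stratum total.
Stratum 1 (≤ High school): n = 613; a·d/n = 63·217/613 = 22.3018; b·c/n = 229·104/613 = 38.8515
Stratum 2 (Some college): n = 564; a·d/n = 14·205/564 = 5.0887; b·c/n = 331·14/564 = 8.2163
Stratum 3 (≥ Bachelor's): n = 446; a·d/n = 40·151/446 = 13.5426; b·c/n = 184·71/446 = 29.2915
OR_MH = (22.3018 + 5.0887 + 13.5426) / (38.8515 + 8.2163 + 29.2915) = 40.9330 / 76.3593 = 0.53606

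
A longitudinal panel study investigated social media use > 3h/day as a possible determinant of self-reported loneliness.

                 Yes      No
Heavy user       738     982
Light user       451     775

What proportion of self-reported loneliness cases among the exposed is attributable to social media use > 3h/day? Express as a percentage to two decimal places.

Cells: a = 738, b = 982, c = 451, d = 775.
Risk in exposed = 738/1720 = 0.42907; risk in unexposed = 451/1226 = 0.36786.
RR = 0.42907/0.36786 = 1.16638
AR% = (RR − 1)/RR × 100 = (1.16638 − 1)/1.16638 × 100 = 14.2650%

14.26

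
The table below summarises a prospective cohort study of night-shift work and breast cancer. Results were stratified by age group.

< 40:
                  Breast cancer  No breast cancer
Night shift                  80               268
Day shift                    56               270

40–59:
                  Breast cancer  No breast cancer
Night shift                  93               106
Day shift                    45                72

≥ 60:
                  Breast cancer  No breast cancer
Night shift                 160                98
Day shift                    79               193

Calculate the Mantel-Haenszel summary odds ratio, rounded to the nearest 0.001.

2.146

OR_MH = Σ(aᵢdᵢ/nᵢ) / Σ(bᵢcᵢ/nᵢ), where nᵢ is the stratum total.
Stratum 1 (< 40): n = 674; a·d/n = 80·270/674 = 32.0475; b·c/n = 268·56/674 = 22.2671
Stratum 2 (40–59): n = 316; a·d/n = 93·72/316 = 21.1899; b·c/n = 106·45/316 = 15.0949
Stratum 3 (≥ 60): n = 530; a·d/n = 160·193/530 = 58.2642; b·c/n = 98·79/530 = 14.6075
OR_MH = (32.0475 + 21.1899 + 58.2642) / (22.2671 + 15.0949 + 14.6075) = 111.5015 / 51.9695 = 2.14552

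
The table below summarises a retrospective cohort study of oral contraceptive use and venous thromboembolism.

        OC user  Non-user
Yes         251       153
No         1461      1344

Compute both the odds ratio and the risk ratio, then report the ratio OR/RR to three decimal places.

Reading the table with exposure as columns: a = 251 (OC user, case), b = 1461 (OC user, non-case), c = 153 (Non-user, case), d = 1344.
OR = (251·1344)/(1461·153) = 337344/223533 = 1.50915
Risk in exposed = 251/1712 = 0.14661; risk in unexposed = 153/1497 = 0.10220; RR = 1.43450
OR/RR = 1.50915 / 1.43450 = 1.05204
The outcome is not rare, so the OR lies further from 1 than the RR.

1.052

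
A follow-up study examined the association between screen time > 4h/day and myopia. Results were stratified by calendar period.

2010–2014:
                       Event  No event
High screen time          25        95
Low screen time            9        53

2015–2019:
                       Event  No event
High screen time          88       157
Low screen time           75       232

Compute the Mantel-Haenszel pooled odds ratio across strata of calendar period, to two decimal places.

OR_MH = Σ(aᵢdᵢ/nᵢ) / Σ(bᵢcᵢ/nᵢ), where nᵢ is the stratum total.
Stratum 1 (2010–2014): n = 182; a·d/n = 25·53/182 = 7.2802; b·c/n = 95·9/182 = 4.6978
Stratum 2 (2015–2019): n = 552; a·d/n = 88·232/552 = 36.9855; b·c/n = 157·75/552 = 21.3315
OR_MH = (7.2802 + 36.9855) / (4.6978 + 21.3315) = 44.2657 / 26.0293 = 1.70061

1.70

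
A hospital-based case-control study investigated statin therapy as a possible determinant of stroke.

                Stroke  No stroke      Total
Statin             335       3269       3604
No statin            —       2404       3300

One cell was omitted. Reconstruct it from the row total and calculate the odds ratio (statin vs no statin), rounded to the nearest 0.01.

0.27

The missing cell is in the unexposed row: 3300 − 2404 = 896.
So a = 335, b = 3269, c = 896, d = 2404.
OR = (a·d)/(b·c) = (335 × 2404) / (3269 × 896) = 805340 / 2929024 = 0.27495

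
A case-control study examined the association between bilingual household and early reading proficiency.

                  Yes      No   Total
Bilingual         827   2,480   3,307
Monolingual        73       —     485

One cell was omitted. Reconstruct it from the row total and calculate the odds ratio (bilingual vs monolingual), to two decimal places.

The missing cell is in the unexposed row: 485 − 73 = 412.
So a = 827, b = 2480, c = 73, d = 412.
OR = (a·d)/(b·c) = (827 × 412) / (2480 × 73) = 340724 / 181040 = 1.88204

1.88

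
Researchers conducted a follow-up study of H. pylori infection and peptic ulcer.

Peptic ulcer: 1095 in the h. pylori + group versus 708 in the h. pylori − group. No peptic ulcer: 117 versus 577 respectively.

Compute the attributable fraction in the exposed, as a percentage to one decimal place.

39.0

From the description: a = 1095, b = 117, c = 708, d = 577.
Risk in exposed = 1095/1212 = 0.90347; risk in unexposed = 708/1285 = 0.55097.
RR = 0.90347/0.55097 = 1.63976
AR% = (RR − 1)/RR × 100 = (1.63976 − 1)/1.63976 × 100 = 39.0156%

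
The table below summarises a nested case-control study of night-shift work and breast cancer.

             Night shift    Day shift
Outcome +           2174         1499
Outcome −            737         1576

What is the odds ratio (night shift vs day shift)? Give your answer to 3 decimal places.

Reading the table with exposure as columns: a = 2174 (Night shift, case), b = 737 (Night shift, non-case), c = 1499 (Day shift, case), d = 1576.
OR = (a·d)/(b·c) = (2174 × 1576) / (737 × 1499) = 3426224 / 1104763 = 3.10132
The odds of breast cancer are about 3.10 times as high in the night shift group.

3.101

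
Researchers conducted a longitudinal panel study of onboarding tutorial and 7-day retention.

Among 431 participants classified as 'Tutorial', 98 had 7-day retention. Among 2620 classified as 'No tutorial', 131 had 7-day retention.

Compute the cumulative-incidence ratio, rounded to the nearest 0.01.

4.55

From the description: a = 98, b = 333, c = 131, d = 2489.
Risk in exposed = 98/431 = 0.22738; risk in unexposed = 131/2620 = 0.05000.
RR = 0.22738 / 0.05000 = 4.54756
The risk among the exposed is 4.55 times that among the unexposed.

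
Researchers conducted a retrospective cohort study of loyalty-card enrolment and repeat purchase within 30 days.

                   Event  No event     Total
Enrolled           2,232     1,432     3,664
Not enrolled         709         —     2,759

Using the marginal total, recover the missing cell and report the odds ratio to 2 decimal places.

4.51

The missing cell is in the unexposed row: 2759 − 709 = 2050.
So a = 2232, b = 1432, c = 709, d = 2050.
OR = (a·d)/(b·c) = (2232 × 2050) / (1432 × 709) = 4575600 / 1015288 = 4.50670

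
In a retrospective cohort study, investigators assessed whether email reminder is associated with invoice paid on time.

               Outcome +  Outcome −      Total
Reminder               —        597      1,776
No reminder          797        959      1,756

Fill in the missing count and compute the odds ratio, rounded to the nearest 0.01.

2.38

The missing cell is in the exposed row: 1776 − 597 = 1179.
So a = 1179, b = 597, c = 797, d = 959.
OR = (a·d)/(b·c) = (1179 × 959) / (597 × 797) = 1130661 / 475809 = 2.37629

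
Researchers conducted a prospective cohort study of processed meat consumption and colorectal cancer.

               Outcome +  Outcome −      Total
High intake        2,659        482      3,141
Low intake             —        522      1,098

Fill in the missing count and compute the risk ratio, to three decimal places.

The missing cell is in the unexposed row: 1098 − 522 = 576.
So a = 2659, b = 482, c = 576, d = 522.
RR = [a/(a+b)] / [c/(c+d)] = (2659/3141) / (576/1098) = 0.84655/0.52459 = 1.61373

1.614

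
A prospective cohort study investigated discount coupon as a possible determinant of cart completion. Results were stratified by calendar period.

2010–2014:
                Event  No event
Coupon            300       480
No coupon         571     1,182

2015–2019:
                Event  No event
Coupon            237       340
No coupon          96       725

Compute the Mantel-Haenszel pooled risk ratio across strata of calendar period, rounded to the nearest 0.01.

RR_MH = Σ(aᵢ·n₀ᵢ/nᵢ) / Σ(cᵢ·n₁ᵢ/nᵢ), with n₁ᵢ = aᵢ+bᵢ (exposed), n₀ᵢ = cᵢ+dᵢ (unexposed), nᵢ = n₁ᵢ+n₀ᵢ.
Stratum 1 (2010–2014): n₁ = 780, n₀ = 1753, n = 2533; a·n₀/n = 300·1753/2533 = 207.6194; c·n₁/n = 571·780/2533 = 175.8310
Stratum 2 (2015–2019): n₁ = 577, n₀ = 821, n = 1398; a·n₀/n = 237·821/1398 = 139.1824; c·n₁/n = 96·577/1398 = 39.6223
RR_MH = (207.6194 + 139.1824) / (175.8310 + 39.6223) = 346.8018 / 215.4533 = 1.60964

1.61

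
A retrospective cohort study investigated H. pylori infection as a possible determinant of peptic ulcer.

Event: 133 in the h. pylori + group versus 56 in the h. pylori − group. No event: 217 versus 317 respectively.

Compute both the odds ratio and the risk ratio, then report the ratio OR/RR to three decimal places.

From the description: a = 133, b = 217, c = 56, d = 317.
OR = (133·317)/(217·56) = 42161/12152 = 3.46947
Risk in exposed = 133/350 = 0.38000; risk in unexposed = 56/373 = 0.15013; RR = 2.53107
OR/RR = 3.46947 / 2.53107 = 1.37075
The outcome is not rare, so the OR lies further from 1 than the RR.

1.371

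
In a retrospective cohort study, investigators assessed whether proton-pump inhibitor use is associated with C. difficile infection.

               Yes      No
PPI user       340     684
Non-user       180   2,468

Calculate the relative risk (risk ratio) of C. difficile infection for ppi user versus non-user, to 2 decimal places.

4.88

Cells: a = 340, b = 684, c = 180, d = 2468.
Risk in exposed = 340/1024 = 0.33203; risk in unexposed = 180/2648 = 0.06798.
RR = 0.33203 / 0.06798 = 4.88455
The risk among the exposed is 4.88 times that among the unexposed.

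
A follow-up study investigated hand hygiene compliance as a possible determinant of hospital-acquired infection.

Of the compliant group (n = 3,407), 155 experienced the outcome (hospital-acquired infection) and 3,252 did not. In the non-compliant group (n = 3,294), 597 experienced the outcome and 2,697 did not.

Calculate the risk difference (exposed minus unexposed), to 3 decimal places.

From the description: a = 155, b = 3252, c = 597, d = 2697.
Risk in exposed = 155/3407 = 0.045495; risk in unexposed = 597/3294 = 0.181239.
Risk difference = 0.045495 − 0.181239 = -0.135744

-0.136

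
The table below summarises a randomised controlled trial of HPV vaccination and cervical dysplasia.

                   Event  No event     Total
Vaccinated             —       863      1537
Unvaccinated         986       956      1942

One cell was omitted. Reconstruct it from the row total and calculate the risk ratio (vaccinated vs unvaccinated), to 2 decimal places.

0.86

The missing cell is in the exposed row: 1537 − 863 = 674.
So a = 674, b = 863, c = 986, d = 956.
RR = [a/(a+b)] / [c/(c+d)] = (674/1537) / (986/1942) = 0.43852/0.50772 = 0.86369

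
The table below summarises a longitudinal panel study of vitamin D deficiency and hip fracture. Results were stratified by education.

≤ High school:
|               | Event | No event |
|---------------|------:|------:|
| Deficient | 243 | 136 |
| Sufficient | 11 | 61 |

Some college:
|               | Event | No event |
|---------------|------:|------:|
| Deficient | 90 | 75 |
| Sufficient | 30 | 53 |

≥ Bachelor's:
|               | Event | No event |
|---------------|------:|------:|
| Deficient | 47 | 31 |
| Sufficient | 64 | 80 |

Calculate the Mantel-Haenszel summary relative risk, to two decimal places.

1.92

RR_MH = Σ(aᵢ·n₀ᵢ/nᵢ) / Σ(cᵢ·n₁ᵢ/nᵢ), with n₁ᵢ = aᵢ+bᵢ (exposed), n₀ᵢ = cᵢ+dᵢ (unexposed), nᵢ = n₁ᵢ+n₀ᵢ.
Stratum 1 (≤ High school): n₁ = 379, n₀ = 72, n = 451; a·n₀/n = 243·72/451 = 38.7938; c·n₁/n = 11·379/451 = 9.2439
Stratum 2 (Some college): n₁ = 165, n₀ = 83, n = 248; a·n₀/n = 90·83/248 = 30.1210; c·n₁/n = 30·165/248 = 19.9597
Stratum 3 (≥ Bachelor's): n₁ = 78, n₀ = 144, n = 222; a·n₀/n = 47·144/222 = 30.4865; c·n₁/n = 64·78/222 = 22.4865
RR_MH = (38.7938 + 30.1210 + 30.4865) / (9.2439 + 19.9597 + 22.4865) = 99.4012 / 51.6901 = 1.92302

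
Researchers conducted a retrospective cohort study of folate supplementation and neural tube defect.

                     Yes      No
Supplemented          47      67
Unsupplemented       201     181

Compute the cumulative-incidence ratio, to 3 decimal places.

Cells: a = 47, b = 67, c = 201, d = 181.
Risk in exposed = 47/114 = 0.41228; risk in unexposed = 201/382 = 0.52618.
RR = 0.41228 / 0.52618 = 0.78354
The risk is 22% lower among the exposed than among the unexposed.

0.784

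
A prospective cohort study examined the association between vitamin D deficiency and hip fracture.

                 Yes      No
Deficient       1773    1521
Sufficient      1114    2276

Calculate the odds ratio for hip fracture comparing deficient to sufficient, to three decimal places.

Cells: a = 1773, b = 1521, c = 1114, d = 2276.
OR = (a·d)/(b·c) = (1773 × 2276) / (1521 × 1114) = 4035348 / 1694394 = 2.38159
The odds of hip fracture are about 2.38 times as high in the deficient group.

2.382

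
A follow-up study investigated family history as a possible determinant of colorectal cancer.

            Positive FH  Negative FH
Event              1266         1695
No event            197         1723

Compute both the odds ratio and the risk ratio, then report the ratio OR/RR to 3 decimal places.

3.744

Reading the table with exposure as columns: a = 1266 (Positive FH, case), b = 197 (Positive FH, non-case), c = 1695 (Negative FH, case), d = 1723.
OR = (1266·1723)/(197·1695) = 2181318/333915 = 6.53255
Risk in exposed = 1266/1463 = 0.86535; risk in unexposed = 1695/3418 = 0.49590; RR = 1.74499
OR/RR = 6.53255 / 1.74499 = 3.74362
The outcome is not rare, so the OR lies further from 1 than the RR.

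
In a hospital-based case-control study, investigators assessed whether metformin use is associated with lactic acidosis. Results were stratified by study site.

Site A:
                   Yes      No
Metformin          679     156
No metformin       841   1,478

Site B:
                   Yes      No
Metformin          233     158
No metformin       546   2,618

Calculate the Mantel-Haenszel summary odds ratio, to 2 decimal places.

7.44

OR_MH = Σ(aᵢdᵢ/nᵢ) / Σ(bᵢcᵢ/nᵢ), where nᵢ is the stratum total.
Stratum 1 (Site A): n = 3154; a·d/n = 679·1478/3154 = 318.1871; b·c/n = 156·841/3154 = 41.5967
Stratum 2 (Site B): n = 3555; a·d/n = 233·2618/3555 = 171.5876; b·c/n = 158·546/3555 = 24.2667
OR_MH = (318.1871 + 171.5876) / (41.5967 + 24.2667) = 489.7747 / 65.8634 = 7.43622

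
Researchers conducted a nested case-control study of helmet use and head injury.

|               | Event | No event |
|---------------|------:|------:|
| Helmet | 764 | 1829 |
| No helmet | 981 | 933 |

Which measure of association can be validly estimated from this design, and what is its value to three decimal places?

Cells: a = 764, b = 1829, c = 981, d = 933.
This is a nested case-control study: participants were sampled on outcome status, so risks in the source population cannot be estimated directly — relative risk is not valid here. The odds ratio is the appropriate measure.
OR = (a·d)/(b·c) = (764 × 933) / (1829 × 981) = 712812 / 1794249 = 0.39728

0.397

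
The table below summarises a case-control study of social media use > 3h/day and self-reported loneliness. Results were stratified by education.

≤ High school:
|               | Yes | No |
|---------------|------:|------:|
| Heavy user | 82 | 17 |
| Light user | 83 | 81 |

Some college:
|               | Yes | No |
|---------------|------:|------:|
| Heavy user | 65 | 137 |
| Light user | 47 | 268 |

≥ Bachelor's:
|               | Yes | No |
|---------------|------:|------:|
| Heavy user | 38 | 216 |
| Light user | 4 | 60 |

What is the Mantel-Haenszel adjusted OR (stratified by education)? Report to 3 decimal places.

3.220

OR_MH = Σ(aᵢdᵢ/nᵢ) / Σ(bᵢcᵢ/nᵢ), where nᵢ is the stratum total.
Stratum 1 (≤ High school): n = 263; a·d/n = 82·81/263 = 25.2548; b·c/n = 17·83/263 = 5.3650
Stratum 2 (Some college): n = 517; a·d/n = 65·268/517 = 33.6944; b·c/n = 137·47/517 = 12.4545
Stratum 3 (≥ Bachelor's): n = 318; a·d/n = 38·60/318 = 7.1698; b·c/n = 216·4/318 = 2.7170
OR_MH = (25.2548 + 33.6944 + 7.1698) / (5.3650 + 12.4545 + 2.7170) = 66.1190 / 20.5365 = 3.21958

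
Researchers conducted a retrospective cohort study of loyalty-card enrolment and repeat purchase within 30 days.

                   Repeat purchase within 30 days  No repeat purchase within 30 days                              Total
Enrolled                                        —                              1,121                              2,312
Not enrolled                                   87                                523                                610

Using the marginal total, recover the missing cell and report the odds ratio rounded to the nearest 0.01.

6.39

The missing cell is in the exposed row: 2312 − 1121 = 1191.
So a = 1191, b = 1121, c = 87, d = 523.
OR = (a·d)/(b·c) = (1191 × 523) / (1121 × 87) = 622893 / 97527 = 6.38688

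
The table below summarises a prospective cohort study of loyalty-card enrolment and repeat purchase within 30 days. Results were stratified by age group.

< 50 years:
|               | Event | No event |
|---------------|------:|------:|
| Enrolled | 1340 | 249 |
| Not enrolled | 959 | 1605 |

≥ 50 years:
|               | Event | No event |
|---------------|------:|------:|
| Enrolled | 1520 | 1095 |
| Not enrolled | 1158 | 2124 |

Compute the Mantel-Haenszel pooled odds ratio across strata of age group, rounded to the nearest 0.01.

3.91

OR_MH = Σ(aᵢdᵢ/nᵢ) / Σ(bᵢcᵢ/nᵢ), where nᵢ is the stratum total.
Stratum 1 (< 50 years): n = 4153; a·d/n = 1340·1605/4153 = 517.8666; b·c/n = 249·959/4153 = 57.4984
Stratum 2 (≥ 50 years): n = 5897; a·d/n = 1520·2124/5897 = 547.4784; b·c/n = 1095·1158/5897 = 215.0263
OR_MH = (517.8666 + 547.4784) / (57.4984 + 215.0263) = 1065.3450 / 272.5247 = 3.90917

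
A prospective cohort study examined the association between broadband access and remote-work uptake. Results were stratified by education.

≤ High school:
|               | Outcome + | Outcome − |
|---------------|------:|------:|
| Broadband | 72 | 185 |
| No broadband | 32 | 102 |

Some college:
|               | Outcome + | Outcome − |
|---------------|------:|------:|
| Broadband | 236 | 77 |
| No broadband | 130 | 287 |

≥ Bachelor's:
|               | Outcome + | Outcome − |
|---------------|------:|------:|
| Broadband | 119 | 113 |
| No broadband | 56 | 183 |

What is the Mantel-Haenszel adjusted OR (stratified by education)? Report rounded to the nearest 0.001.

3.732

OR_MH = Σ(aᵢdᵢ/nᵢ) / Σ(bᵢcᵢ/nᵢ), where nᵢ is the stratum total.
Stratum 1 (≤ High school): n = 391; a·d/n = 72·102/391 = 18.7826; b·c/n = 185·32/391 = 15.1407
Stratum 2 (Some college): n = 730; a·d/n = 236·287/730 = 92.7836; b·c/n = 77·130/730 = 13.7123
Stratum 3 (≥ Bachelor's): n = 471; a·d/n = 119·183/471 = 46.2357; b·c/n = 113·56/471 = 13.4352
OR_MH = (18.7826 + 92.7836 + 46.2357) / (15.1407 + 13.7123 + 13.4352) = 157.8018 / 42.2882 = 3.73158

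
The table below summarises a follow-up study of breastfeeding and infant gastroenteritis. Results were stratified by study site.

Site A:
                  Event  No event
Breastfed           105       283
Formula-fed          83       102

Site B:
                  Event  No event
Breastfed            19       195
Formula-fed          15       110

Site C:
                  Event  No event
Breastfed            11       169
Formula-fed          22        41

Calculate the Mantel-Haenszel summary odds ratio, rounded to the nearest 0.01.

OR_MH = Σ(aᵢdᵢ/nᵢ) / Σ(bᵢcᵢ/nᵢ), where nᵢ is the stratum total.
Stratum 1 (Site A): n = 573; a·d/n = 105·102/573 = 18.6911; b·c/n = 283·83/573 = 40.9930
Stratum 2 (Site B): n = 339; a·d/n = 19·110/339 = 6.1652; b·c/n = 195·15/339 = 8.6283
Stratum 3 (Site C): n = 243; a·d/n = 11·41/243 = 1.8560; b·c/n = 169·22/243 = 15.3004
OR_MH = (18.6911 + 6.1652 + 1.8560) / (40.9930 + 8.6283 + 15.3004) = 26.7123 / 64.9217 = 0.41145

0.41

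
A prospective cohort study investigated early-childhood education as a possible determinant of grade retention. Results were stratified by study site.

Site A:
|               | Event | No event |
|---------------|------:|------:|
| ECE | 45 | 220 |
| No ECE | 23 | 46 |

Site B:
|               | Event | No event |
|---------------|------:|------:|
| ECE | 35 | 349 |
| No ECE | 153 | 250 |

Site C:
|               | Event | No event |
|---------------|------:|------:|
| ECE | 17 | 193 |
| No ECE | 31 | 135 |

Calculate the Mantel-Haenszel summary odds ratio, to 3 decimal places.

0.237

OR_MH = Σ(aᵢdᵢ/nᵢ) / Σ(bᵢcᵢ/nᵢ), where nᵢ is the stratum total.
Stratum 1 (Site A): n = 334; a·d/n = 45·46/334 = 6.1976; b·c/n = 220·23/334 = 15.1497
Stratum 2 (Site B): n = 787; a·d/n = 35·250/787 = 11.1182; b·c/n = 349·153/787 = 67.8488
Stratum 3 (Site C): n = 376; a·d/n = 17·135/376 = 6.1037; b·c/n = 193·31/376 = 15.9122
OR_MH = (6.1976 + 11.1182 + 6.1037) / (15.1497 + 67.8488 + 15.9122) = 23.4195 / 98.9107 = 0.23677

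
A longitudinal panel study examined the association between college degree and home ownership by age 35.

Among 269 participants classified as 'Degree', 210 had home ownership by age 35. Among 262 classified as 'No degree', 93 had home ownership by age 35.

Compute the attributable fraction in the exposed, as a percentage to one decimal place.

54.5

From the description: a = 210, b = 59, c = 93, d = 169.
Risk in exposed = 210/269 = 0.78067; risk in unexposed = 93/262 = 0.35496.
RR = 0.78067/0.35496 = 2.19930
AR% = (RR − 1)/RR × 100 = (2.19930 − 1)/2.19930 × 100 = 54.5311%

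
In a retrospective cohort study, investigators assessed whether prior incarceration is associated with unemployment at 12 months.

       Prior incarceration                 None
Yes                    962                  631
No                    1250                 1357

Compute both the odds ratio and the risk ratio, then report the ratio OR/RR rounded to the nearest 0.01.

Reading the table with exposure as columns: a = 962 (Prior incarceration, case), b = 1250 (Prior incarceration, non-case), c = 631 (None, case), d = 1357.
OR = (962·1357)/(1250·631) = 1305434/788750 = 1.65507
Risk in exposed = 962/2212 = 0.43490; risk in unexposed = 631/1988 = 0.31740; RR = 1.37018
OR/RR = 1.65507 / 1.37018 = 1.20792
The outcome is not rare, so the OR lies further from 1 than the RR.

1.21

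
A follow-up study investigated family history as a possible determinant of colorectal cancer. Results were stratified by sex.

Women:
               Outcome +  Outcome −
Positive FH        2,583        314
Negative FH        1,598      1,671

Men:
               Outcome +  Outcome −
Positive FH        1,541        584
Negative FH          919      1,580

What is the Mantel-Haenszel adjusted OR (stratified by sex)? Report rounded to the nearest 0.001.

6.212

OR_MH = Σ(aᵢdᵢ/nᵢ) / Σ(bᵢcᵢ/nᵢ), where nᵢ is the stratum total.
Stratum 1 (Women): n = 6166; a·d/n = 2583·1671/6166 = 699.9989; b·c/n = 314·1598/6166 = 81.3772
Stratum 2 (Men): n = 4624; a·d/n = 1541·1580/4624 = 526.5528; b·c/n = 584·919/4624 = 116.0675
OR_MH = (699.9989 + 526.5528) / (81.3772 + 116.0675) = 1226.5516 / 197.4447 = 6.21213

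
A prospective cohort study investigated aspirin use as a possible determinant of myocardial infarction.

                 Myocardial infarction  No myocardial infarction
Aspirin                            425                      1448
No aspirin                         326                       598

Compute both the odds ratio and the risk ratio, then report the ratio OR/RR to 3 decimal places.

0.837

Cells: a = 425, b = 1448, c = 326, d = 598.
OR = (425·598)/(1448·326) = 254150/472048 = 0.53840
Risk in exposed = 425/1873 = 0.22691; risk in unexposed = 326/924 = 0.35281; RR = 0.64314
OR/RR = 0.53840 / 0.64314 = 0.83714
The outcome is not rare, so the OR lies further from 1 than the RR.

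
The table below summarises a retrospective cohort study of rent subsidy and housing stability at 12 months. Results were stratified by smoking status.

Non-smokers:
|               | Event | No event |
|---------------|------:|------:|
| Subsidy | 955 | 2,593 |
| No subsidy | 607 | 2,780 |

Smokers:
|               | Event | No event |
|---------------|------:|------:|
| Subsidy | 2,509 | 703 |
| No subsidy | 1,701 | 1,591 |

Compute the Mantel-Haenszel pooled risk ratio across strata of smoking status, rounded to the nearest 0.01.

1.51

RR_MH = Σ(aᵢ·n₀ᵢ/nᵢ) / Σ(cᵢ·n₁ᵢ/nᵢ), with n₁ᵢ = aᵢ+bᵢ (exposed), n₀ᵢ = cᵢ+dᵢ (unexposed), nᵢ = n₁ᵢ+n₀ᵢ.
Stratum 1 (Non-smokers): n₁ = 3548, n₀ = 3387, n = 6935; a·n₀/n = 955·3387/6935 = 466.4146; c·n₁/n = 607·3548/6935 = 310.5459
Stratum 2 (Smokers): n₁ = 3212, n₀ = 3292, n = 6504; a·n₀/n = 2509·3292/6504 = 1269.9305; c·n₁/n = 1701·3212/6504 = 840.0387
RR_MH = (466.4146 + 1269.9305) / (310.5459 + 840.0387) = 1736.3451 / 1150.5847 = 1.50910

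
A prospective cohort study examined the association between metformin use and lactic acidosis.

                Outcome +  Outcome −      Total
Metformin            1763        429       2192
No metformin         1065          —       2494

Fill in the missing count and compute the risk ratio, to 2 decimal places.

1.88

The missing cell is in the unexposed row: 2494 − 1065 = 1429.
So a = 1763, b = 429, c = 1065, d = 1429.
RR = [a/(a+b)] / [c/(c+d)] = (1763/2192) / (1065/2494) = 0.80429/0.42702 = 1.88347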